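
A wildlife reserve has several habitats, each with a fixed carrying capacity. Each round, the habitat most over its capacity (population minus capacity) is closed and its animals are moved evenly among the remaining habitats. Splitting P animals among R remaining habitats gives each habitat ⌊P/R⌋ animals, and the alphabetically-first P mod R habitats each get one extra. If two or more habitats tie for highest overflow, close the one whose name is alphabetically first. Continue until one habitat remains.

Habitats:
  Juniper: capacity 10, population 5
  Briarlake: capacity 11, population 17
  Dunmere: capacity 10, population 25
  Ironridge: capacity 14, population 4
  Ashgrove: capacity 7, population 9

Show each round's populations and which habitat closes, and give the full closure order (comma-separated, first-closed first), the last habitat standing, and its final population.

Closure order: Dunmere, Briarlake, Ashgrove, Juniper
Last habitat: Ironridge with 60 animals

Round 1: Ashgrove=9 Briarlake=17 Dunmere=25 Ironridge=4 Juniper=5 → close Dunmere (overflow 15)
  25÷4 = 6 each, +1 to first 1
Round 2: Ashgrove=16 Briarlake=23 Ironridge=10 Juniper=11 → close Briarlake (overflow 12)
  23÷3 = 7 each, +1 to first 2
Round 3: Ashgrove=24 Ironridge=18 Juniper=18 → close Ashgrove (overflow 17)
  24÷2 = 12 each, +1 to first 0
Round 4: Ironridge=30 Juniper=30 → close Juniper (overflow 20)
  30÷1 = 30 each, +1 to first 0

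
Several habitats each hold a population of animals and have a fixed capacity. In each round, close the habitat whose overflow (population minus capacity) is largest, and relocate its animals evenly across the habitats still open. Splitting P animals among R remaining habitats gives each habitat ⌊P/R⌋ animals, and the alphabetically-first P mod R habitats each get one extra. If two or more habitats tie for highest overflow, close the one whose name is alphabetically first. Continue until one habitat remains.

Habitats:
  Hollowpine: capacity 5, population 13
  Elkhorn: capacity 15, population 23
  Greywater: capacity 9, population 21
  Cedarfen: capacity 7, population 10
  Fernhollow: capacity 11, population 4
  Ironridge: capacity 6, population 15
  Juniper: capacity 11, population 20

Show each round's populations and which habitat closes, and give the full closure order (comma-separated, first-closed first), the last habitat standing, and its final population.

Closure order: Greywater, Elkhorn, Ironridge, Hollowpine, Juniper, Cedarfen
Last habitat: Fernhollow with 106 animals

Round 1: Cedarfen=10 Elkhorn=23 Fernhollow=4 Greywater=21 Hollowpine=13 Ironridge=15 Juniper=20 → close Greywater (overflow 12)
  21÷6 = 3 each, +1 to first 3
Round 2: Cedarfen=14 Elkhorn=27 Fernhollow=8 Hollowpine=16 Ironridge=18 Juniper=23 → close Elkhorn (overflow 12)
  27÷5 = 5 each, +1 to first 2
Round 3: Cedarfen=20 Fernhollow=14 Hollowpine=21 Ironridge=23 Juniper=28 → close Ironridge (overflow 17)
  23÷4 = 5 each, +1 to first 3
Round 4: Cedarfen=26 Fernhollow=20 Hollowpine=27 Juniper=33 → close Hollowpine (overflow 22)
  27÷3 = 9 each, +1 to first 0
Round 5: Cedarfen=35 Fernhollow=29 Juniper=42 → close Juniper (overflow 31)
  42÷2 = 21 each, +1 to first 0
Round 6: Cedarfen=56 Fernhollow=50 → close Cedarfen (overflow 49)
  56÷1 = 56 each, +1 to first 0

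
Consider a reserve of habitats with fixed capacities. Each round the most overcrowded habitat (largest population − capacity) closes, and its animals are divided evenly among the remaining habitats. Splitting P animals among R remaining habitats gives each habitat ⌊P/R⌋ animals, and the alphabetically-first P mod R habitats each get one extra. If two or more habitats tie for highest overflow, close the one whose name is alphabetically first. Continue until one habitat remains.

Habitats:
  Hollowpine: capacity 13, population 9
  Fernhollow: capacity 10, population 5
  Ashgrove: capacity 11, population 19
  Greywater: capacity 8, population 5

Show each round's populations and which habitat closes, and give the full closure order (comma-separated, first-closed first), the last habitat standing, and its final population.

Closure order: Ashgrove, Greywater, Fernhollow
Last habitat: Hollowpine with 38 animals

Round 1: Ashgrove=19 Fernhollow=5 Greywater=5 Hollowpine=9 → close Ashgrove (overflow 8)
  19÷3 = 6 each, +1 to first 1
Round 2: Fernhollow=12 Greywater=11 Hollowpine=15 → close Greywater (overflow 3)
  11÷2 = 5 each, +1 to first 1
Round 3: Fernhollow=18 Hollowpine=20 → close Fernhollow (overflow 8)
  18÷1 = 18 each, +1 to first 0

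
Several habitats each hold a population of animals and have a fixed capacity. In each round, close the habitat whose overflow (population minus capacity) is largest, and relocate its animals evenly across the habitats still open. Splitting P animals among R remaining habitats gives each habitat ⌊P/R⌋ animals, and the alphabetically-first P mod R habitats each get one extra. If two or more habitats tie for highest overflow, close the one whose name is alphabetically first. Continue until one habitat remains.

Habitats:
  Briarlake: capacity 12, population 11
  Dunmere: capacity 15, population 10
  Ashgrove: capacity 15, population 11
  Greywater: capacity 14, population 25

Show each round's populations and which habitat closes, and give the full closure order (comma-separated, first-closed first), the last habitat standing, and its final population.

Closure order: Greywater, Briarlake, Ashgrove
Last habitat: Dunmere with 57 animals

Round 1: Ashgrove=11 Briarlake=11 Dunmere=10 Greywater=25 → close Greywater (overflow 11)
  25÷3 = 8 each, +1 to first 1
Round 2: Ashgrove=20 Briarlake=19 Dunmere=18 → close Briarlake (overflow 7)
  19÷2 = 9 each, +1 to first 1
Round 3: Ashgrove=30 Dunmere=27 → close Ashgrove (overflow 15)
  30÷1 = 30 each, +1 to first 0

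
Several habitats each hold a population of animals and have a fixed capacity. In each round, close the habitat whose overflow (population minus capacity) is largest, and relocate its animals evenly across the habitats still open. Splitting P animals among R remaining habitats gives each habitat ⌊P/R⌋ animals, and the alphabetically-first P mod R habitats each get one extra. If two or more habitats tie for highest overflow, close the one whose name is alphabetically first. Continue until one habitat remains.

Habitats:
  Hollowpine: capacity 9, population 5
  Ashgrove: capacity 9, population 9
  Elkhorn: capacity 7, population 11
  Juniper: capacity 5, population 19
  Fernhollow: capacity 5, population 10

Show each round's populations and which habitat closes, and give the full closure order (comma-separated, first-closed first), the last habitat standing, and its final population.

Round 1: Ashgrove=9 Elkhorn=11 Fernhollow=10 Hollowpine=5 Juniper=19 → close Juniper (overflow 14)
  19÷4 = 4 each, +1 to first 3
Round 2: Ashgrove=14 Elkhorn=16 Fernhollow=15 Hollowpine=9 → close Fernhollow (overflow 10)
  15÷3 = 5 each, +1 to first 0
Round 3: Ashgrove=19 Elkhorn=21 Hollowpine=14 → close Elkhorn (overflow 14)
  21÷2 = 10 each, +1 to first 1
Round 4: Ashgrove=30 Hollowpine=24 → close Ashgrove (overflow 21)
  30÷1 = 30 each, +1 to first 0

Closure order: Juniper, Fernhollow, Elkhorn, Ashgrove
Last habitat: Hollowpine with 54 animals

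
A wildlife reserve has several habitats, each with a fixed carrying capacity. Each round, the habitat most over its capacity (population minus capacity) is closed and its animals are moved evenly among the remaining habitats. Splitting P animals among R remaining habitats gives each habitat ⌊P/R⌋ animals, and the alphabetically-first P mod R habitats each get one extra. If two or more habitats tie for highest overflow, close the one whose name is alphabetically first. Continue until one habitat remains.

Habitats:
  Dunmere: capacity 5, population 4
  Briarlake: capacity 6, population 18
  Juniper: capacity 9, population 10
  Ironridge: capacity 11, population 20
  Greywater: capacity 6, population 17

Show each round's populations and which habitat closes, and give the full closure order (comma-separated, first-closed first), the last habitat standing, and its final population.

Closure order: Briarlake, Greywater, Ironridge, Dunmere
Last habitat: Juniper with 69 animals

Round 1: Briarlake=18 Dunmere=4 Greywater=17 Ironridge=20 Juniper=10 → close Briarlake (overflow 12)
  18÷4 = 4 each, +1 to first 2
Round 2: Dunmere=9 Greywater=22 Ironridge=24 Juniper=14 → close Greywater (overflow 16)
  22÷3 = 7 each, +1 to first 1
Round 3: Dunmere=17 Ironridge=31 Juniper=21 → close Ironridge (overflow 20)
  31÷2 = 15 each, +1 to first 1
Round 4: Dunmere=33 Juniper=36 → close Dunmere (overflow 28)
  33÷1 = 33 each, +1 to first 0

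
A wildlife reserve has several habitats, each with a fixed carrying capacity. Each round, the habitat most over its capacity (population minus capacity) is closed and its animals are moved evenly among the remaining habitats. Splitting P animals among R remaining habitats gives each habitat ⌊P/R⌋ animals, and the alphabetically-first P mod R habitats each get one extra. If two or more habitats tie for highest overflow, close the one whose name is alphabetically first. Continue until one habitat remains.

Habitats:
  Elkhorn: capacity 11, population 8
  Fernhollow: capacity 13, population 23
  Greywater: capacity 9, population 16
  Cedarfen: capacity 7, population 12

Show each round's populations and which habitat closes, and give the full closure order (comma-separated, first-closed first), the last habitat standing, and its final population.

Round 1: Cedarfen=12 Elkhorn=8 Fernhollow=23 Greywater=16 → close Fernhollow (overflow 10)
  23÷3 = 7 each, +1 to first 2
Round 2: Cedarfen=20 Elkhorn=16 Greywater=23 → close Greywater (overflow 14)
  23÷2 = 11 each, +1 to first 1
Round 3: Cedarfen=32 Elkhorn=27 → close Cedarfen (overflow 25)
  32÷1 = 32 each, +1 to first 0

Closure order: Fernhollow, Greywater, Cedarfen
Last habitat: Elkhorn with 59 animals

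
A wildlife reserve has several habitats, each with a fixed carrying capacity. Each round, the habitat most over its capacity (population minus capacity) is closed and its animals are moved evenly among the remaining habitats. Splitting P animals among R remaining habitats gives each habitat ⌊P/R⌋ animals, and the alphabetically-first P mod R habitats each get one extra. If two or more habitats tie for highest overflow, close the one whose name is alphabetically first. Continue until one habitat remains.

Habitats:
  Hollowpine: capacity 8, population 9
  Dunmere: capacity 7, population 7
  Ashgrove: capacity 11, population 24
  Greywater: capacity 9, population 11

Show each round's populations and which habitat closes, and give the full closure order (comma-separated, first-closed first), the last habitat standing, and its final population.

Closure order: Ashgrove, Greywater, Dunmere
Last habitat: Hollowpine with 51 animals

Round 1: Ashgrove=24 Dunmere=7 Greywater=11 Hollowpine=9 → close Ashgrove (overflow 13)
  24÷3 = 8 each, +1 to first 0
Round 2: Dunmere=15 Greywater=19 Hollowpine=17 → close Greywater (overflow 10)
  19÷2 = 9 each, +1 to first 1
Round 3: Dunmere=25 Hollowpine=26 → close Dunmere (overflow 18)
  25÷1 = 25 each, +1 to first 0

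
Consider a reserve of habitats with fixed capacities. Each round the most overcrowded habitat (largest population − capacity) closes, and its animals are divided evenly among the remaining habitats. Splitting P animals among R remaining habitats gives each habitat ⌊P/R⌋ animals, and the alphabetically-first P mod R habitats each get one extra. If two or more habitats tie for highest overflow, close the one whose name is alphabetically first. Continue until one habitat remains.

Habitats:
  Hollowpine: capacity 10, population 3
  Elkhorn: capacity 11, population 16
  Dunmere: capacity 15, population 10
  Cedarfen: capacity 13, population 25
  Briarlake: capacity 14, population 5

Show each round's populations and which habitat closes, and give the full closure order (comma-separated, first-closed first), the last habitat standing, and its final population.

Closure order: Cedarfen, Elkhorn, Dunmere, Briarlake
Last habitat: Hollowpine with 59 animals

Round 1: Briarlake=5 Cedarfen=25 Dunmere=10 Elkhorn=16 Hollowpine=3 → close Cedarfen (overflow 12)
  25÷4 = 6 each, +1 to first 1
Round 2: Briarlake=12 Dunmere=16 Elkhorn=22 Hollowpine=9 → close Elkhorn (overflow 11)
  22÷3 = 7 each, +1 to first 1
Round 3: Briarlake=20 Dunmere=23 Hollowpine=16 → close Dunmere (overflow 8)
  23÷2 = 11 each, +1 to first 1
Round 4: Briarlake=32 Hollowpine=27 → close Briarlake (overflow 18)
  32÷1 = 32 each, +1 to first 0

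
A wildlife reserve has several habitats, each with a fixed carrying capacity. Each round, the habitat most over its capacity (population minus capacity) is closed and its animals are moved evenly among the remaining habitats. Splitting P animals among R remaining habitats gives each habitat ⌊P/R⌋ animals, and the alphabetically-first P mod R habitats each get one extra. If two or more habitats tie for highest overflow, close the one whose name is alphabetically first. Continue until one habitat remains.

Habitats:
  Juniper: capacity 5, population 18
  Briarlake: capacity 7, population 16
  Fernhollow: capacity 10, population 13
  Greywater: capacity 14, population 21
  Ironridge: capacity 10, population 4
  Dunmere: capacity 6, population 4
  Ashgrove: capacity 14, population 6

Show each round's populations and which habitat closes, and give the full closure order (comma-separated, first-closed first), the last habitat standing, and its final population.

Closure order: Juniper, Briarlake, Greywater, Fernhollow, Dunmere, Ashgrove
Last habitat: Ironridge with 82 animals

Round 1: Ashgrove=6 Briarlake=16 Dunmere=4 Fernhollow=13 Greywater=21 Ironridge=4 Juniper=18 → close Juniper (overflow 13)
  18÷6 = 3 each, +1 to first 0
Round 2: Ashgrove=9 Briarlake=19 Dunmere=7 Fernhollow=16 Greywater=24 Ironridge=7 → close Briarlake (overflow 12)
  19÷5 = 3 each, +1 to first 4
Round 3: Ashgrove=13 Dunmere=11 Fernhollow=20 Greywater=28 Ironridge=10 → close Greywater (overflow 14)
  28÷4 = 7 each, +1 to first 0
Round 4: Ashgrove=20 Dunmere=18 Fernhollow=27 Ironridge=17 → close Fernhollow (overflow 17)
  27÷3 = 9 each, +1 to first 0
Round 5: Ashgrove=29 Dunmere=27 Ironridge=26 → close Dunmere (overflow 21)
  27÷2 = 13 each, +1 to first 1
Round 6: Ashgrove=43 Ironridge=39 → close Ashgrove (overflow 29)
  43÷1 = 43 each, +1 to first 0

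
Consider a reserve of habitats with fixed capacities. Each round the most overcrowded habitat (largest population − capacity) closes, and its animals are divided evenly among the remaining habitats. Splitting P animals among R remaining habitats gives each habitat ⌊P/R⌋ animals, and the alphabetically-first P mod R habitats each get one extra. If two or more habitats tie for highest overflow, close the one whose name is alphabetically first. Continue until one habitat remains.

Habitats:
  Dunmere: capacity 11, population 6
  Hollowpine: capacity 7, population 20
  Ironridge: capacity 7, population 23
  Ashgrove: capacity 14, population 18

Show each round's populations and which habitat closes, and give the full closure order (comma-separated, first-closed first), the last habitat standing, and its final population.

Round 1: Ashgrove=18 Dunmere=6 Hollowpine=20 Ironridge=23 → close Ironridge (overflow 16)
  23÷3 = 7 each, +1 to first 2
Round 2: Ashgrove=26 Dunmere=14 Hollowpine=27 → close Hollowpine (overflow 20)
  27÷2 = 13 each, +1 to first 1
Round 3: Ashgrove=40 Dunmere=27 → close Ashgrove (overflow 26)
  40÷1 = 40 each, +1 to first 0

Closure order: Ironridge, Hollowpine, Ashgrove
Last habitat: Dunmere with 67 animals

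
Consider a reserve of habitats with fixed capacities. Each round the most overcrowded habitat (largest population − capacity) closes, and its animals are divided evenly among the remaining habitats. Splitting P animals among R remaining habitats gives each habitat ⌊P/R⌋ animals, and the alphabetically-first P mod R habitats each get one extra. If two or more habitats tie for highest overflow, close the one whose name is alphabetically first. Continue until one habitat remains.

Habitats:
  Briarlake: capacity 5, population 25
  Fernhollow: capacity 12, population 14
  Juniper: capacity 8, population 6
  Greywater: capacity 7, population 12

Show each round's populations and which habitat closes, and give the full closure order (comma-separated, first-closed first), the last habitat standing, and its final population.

Closure order: Briarlake, Greywater, Fernhollow
Last habitat: Juniper with 57 animals

Round 1: Briarlake=25 Fernhollow=14 Greywater=12 Juniper=6 → close Briarlake (overflow 20)
  25÷3 = 8 each, +1 to first 1
Round 2: Fernhollow=23 Greywater=20 Juniper=14 → close Greywater (overflow 13)
  20÷2 = 10 each, +1 to first 0
Round 3: Fernhollow=33 Juniper=24 → close Fernhollow (overflow 21)
  33÷1 = 33 each, +1 to first 0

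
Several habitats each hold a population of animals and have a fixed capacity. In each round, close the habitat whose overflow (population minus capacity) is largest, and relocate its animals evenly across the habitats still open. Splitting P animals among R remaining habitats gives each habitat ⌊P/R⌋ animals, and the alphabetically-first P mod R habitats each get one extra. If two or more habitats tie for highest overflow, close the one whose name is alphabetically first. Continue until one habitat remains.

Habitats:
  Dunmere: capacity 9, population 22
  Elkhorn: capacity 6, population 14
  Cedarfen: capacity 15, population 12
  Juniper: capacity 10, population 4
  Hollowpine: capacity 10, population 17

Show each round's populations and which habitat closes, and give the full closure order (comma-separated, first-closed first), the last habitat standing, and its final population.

Round 1: Cedarfen=12 Dunmere=22 Elkhorn=14 Hollowpine=17 Juniper=4 → close Dunmere (overflow 13)
  22÷4 = 5 each, +1 to first 2
Round 2: Cedarfen=18 Elkhorn=20 Hollowpine=22 Juniper=9 → close Elkhorn (overflow 14)
  20÷3 = 6 each, +1 to first 2
Round 3: Cedarfen=25 Hollowpine=29 Juniper=15 → close Hollowpine (overflow 19)
  29÷2 = 14 each, +1 to first 1
Round 4: Cedarfen=40 Juniper=29 → close Cedarfen (overflow 25)
  40÷1 = 40 each, +1 to first 0

Closure order: Dunmere, Elkhorn, Hollowpine, Cedarfen
Last habitat: Juniper with 69 animals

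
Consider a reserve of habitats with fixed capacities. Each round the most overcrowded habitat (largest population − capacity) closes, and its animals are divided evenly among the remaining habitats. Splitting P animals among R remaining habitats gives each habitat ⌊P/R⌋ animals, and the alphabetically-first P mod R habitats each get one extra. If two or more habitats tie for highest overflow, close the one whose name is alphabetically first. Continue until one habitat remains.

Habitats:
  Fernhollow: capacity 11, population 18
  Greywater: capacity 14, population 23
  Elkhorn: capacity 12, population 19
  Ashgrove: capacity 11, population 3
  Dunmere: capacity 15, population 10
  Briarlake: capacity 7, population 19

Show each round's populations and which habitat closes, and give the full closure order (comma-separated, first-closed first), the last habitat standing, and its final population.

Closure order: Briarlake, Greywater, Elkhorn, Fernhollow, Dunmere
Last habitat: Ashgrove with 92 animals

Round 1: Ashgrove=3 Briarlake=19 Dunmere=10 Elkhorn=19 Fernhollow=18 Greywater=23 → close Briarlake (overflow 12)
  19÷5 = 3 each, +1 to first 4
Round 2: Ashgrove=7 Dunmere=14 Elkhorn=23 Fernhollow=22 Greywater=26 → close Greywater (overflow 12)
  26÷4 = 6 each, +1 to first 2
Round 3: Ashgrove=14 Dunmere=21 Elkhorn=29 Fernhollow=28 → close Elkhorn (overflow 17)
  29÷3 = 9 each, +1 to first 2
Round 4: Ashgrove=24 Dunmere=31 Fernhollow=37 → close Fernhollow (overflow 26)
  37÷2 = 18 each, +1 to first 1
Round 5: Ashgrove=43 Dunmere=49 → close Dunmere (overflow 34)
  49÷1 = 49 each, +1 to first 0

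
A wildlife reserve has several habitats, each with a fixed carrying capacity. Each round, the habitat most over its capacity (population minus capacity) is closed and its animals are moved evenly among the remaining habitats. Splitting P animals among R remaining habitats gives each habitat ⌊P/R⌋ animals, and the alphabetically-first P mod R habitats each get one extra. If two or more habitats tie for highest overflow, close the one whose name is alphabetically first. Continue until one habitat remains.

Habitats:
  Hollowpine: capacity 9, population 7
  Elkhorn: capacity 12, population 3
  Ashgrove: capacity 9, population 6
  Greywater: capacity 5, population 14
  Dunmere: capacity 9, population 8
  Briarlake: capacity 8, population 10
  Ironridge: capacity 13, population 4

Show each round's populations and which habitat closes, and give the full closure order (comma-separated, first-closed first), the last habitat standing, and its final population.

Round 1: Ashgrove=6 Briarlake=10 Dunmere=8 Elkhorn=3 Greywater=14 Hollowpine=7 Ironridge=4 → close Greywater (overflow 9)
  14÷6 = 2 each, +1 to first 2
Round 2: Ashgrove=9 Briarlake=13 Dunmere=10 Elkhorn=5 Hollowpine=9 Ironridge=6 → close Briarlake (overflow 5)
  13÷5 = 2 each, +1 to first 3
Round 3: Ashgrove=12 Dunmere=13 Elkhorn=8 Hollowpine=11 Ironridge=8 → close Dunmere (overflow 4)
  13÷4 = 3 each, +1 to first 1
Round 4: Ashgrove=16 Elkhorn=11 Hollowpine=14 Ironridge=11 → close Ashgrove (overflow 7)
  16÷3 = 5 each, +1 to first 1
Round 5: Elkhorn=17 Hollowpine=19 Ironridge=16 → close Hollowpine (overflow 10)
  19÷2 = 9 each, +1 to first 1
Round 6: Elkhorn=27 Ironridge=25 → close Elkhorn (overflow 15)
  27÷1 = 27 each, +1 to first 0

Closure order: Greywater, Briarlake, Dunmere, Ashgrove, Hollowpine, Elkhorn
Last habitat: Ironridge with 52 animals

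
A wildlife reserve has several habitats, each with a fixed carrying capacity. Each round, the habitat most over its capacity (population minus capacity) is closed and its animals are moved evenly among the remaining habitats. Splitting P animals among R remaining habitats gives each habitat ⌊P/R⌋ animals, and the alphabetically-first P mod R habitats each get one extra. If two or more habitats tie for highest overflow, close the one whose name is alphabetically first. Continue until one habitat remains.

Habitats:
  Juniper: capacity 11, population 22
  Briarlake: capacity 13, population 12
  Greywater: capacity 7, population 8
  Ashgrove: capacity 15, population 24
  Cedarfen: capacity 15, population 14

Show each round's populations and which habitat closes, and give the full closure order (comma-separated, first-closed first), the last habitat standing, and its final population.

Round 1: Ashgrove=24 Briarlake=12 Cedarfen=14 Greywater=8 Juniper=22 → close Juniper (overflow 11)
  22÷4 = 5 each, +1 to first 2
Round 2: Ashgrove=30 Briarlake=18 Cedarfen=19 Greywater=13 → close Ashgrove (overflow 15)
  30÷3 = 10 each, +1 to first 0
Round 3: Briarlake=28 Cedarfen=29 Greywater=23 → close Greywater (overflow 16)
  23÷2 = 11 each, +1 to first 1
Round 4: Briarlake=40 Cedarfen=40 → close Briarlake (overflow 27)
  40÷1 = 40 each, +1 to first 0

Closure order: Juniper, Ashgrove, Greywater, Briarlake
Last habitat: Cedarfen with 80 animals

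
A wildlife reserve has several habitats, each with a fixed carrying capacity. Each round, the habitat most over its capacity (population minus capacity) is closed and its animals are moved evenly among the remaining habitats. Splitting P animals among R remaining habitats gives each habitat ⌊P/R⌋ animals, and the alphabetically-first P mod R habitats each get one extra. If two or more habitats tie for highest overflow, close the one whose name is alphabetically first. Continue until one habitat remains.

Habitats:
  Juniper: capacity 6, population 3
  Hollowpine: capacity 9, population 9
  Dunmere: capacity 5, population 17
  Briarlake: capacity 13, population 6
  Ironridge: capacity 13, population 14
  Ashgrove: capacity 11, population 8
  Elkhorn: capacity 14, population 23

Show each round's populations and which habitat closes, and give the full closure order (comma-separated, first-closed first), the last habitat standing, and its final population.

Round 1: Ashgrove=8 Briarlake=6 Dunmere=17 Elkhorn=23 Hollowpine=9 Ironridge=14 Juniper=3 → close Dunmere (overflow 12)
  17÷6 = 2 each, +1 to first 5
Round 2: Ashgrove=11 Briarlake=9 Elkhorn=26 Hollowpine=12 Ironridge=17 Juniper=5 → close Elkhorn (overflow 12)
  26÷5 = 5 each, +1 to first 1
Round 3: Ashgrove=17 Briarlake=14 Hollowpine=17 Ironridge=22 Juniper=10 → close Ironridge (overflow 9)
  22÷4 = 5 each, +1 to first 2
Round 4: Ashgrove=23 Briarlake=20 Hollowpine=22 Juniper=15 → close Hollowpine (overflow 13)
  22÷3 = 7 each, +1 to first 1
Round 5: Ashgrove=31 Briarlake=27 Juniper=22 → close Ashgrove (overflow 20)
  31÷2 = 15 each, +1 to first 1
Round 6: Briarlake=43 Juniper=37 → close Juniper (overflow 31)
  37÷1 = 37 each, +1 to first 0

Closure order: Dunmere, Elkhorn, Ironridge, Hollowpine, Ashgrove, Juniper
Last habitat: Briarlake with 80 animals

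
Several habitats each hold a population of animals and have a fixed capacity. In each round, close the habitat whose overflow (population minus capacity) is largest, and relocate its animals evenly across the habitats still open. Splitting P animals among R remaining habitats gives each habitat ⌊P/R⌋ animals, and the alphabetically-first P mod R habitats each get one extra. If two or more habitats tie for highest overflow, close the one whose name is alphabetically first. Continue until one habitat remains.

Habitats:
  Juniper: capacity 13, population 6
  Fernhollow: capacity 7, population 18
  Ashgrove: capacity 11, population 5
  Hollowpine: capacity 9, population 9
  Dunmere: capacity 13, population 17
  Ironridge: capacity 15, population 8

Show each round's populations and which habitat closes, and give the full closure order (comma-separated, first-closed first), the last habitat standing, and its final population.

Closure order: Fernhollow, Dunmere, Hollowpine, Ashgrove, Ironridge
Last habitat: Juniper with 63 animals

Round 1: Ashgrove=5 Dunmere=17 Fernhollow=18 Hollowpine=9 Ironridge=8 Juniper=6 → close Fernhollow (overflow 11)
  18÷5 = 3 each, +1 to first 3
Round 2: Ashgrove=9 Dunmere=21 Hollowpine=13 Ironridge=11 Juniper=9 → close Dunmere (overflow 8)
  21÷4 = 5 each, +1 to first 1
Round 3: Ashgrove=15 Hollowpine=18 Ironridge=16 Juniper=14 → close Hollowpine (overflow 9)
  18÷3 = 6 each, +1 to first 0
Round 4: Ashgrove=21 Ironridge=22 Juniper=20 → close Ashgrove (overflow 10)
  21÷2 = 10 each, +1 to first 1
Round 5: Ironridge=33 Juniper=30 → close Ironridge (overflow 18)
  33÷1 = 33 each, +1 to first 0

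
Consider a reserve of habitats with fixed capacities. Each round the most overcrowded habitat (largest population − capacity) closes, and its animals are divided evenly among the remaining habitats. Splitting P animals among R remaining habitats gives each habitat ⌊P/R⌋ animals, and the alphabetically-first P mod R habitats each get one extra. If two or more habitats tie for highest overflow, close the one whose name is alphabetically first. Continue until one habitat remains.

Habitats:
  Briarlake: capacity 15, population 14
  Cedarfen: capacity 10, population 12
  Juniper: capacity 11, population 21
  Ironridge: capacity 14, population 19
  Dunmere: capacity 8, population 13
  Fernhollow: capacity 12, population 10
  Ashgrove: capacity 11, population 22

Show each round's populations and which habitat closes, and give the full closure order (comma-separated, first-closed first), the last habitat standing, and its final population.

Closure order: Ashgrove, Juniper, Dunmere, Cedarfen, Ironridge, Briarlake
Last habitat: Fernhollow with 111 animals

Round 1: Ashgrove=22 Briarlake=14 Cedarfen=12 Dunmere=13 Fernhollow=10 Ironridge=19 Juniper=21 → close Ashgrove (overflow 11)
  22÷6 = 3 each, +1 to first 4
Round 2: Briarlake=18 Cedarfen=16 Dunmere=17 Fernhollow=14 Ironridge=22 Juniper=24 → close Juniper (overflow 13)
  24÷5 = 4 each, +1 to first 4
Round 3: Briarlake=23 Cedarfen=21 Dunmere=22 Fernhollow=19 Ironridge=26 → close Dunmere (overflow 14)
  22÷4 = 5 each, +1 to first 2
Round 4: Briarlake=29 Cedarfen=27 Fernhollow=24 Ironridge=31 → close Cedarfen (overflow 17)
  27÷3 = 9 each, +1 to first 0
Round 5: Briarlake=38 Fernhollow=33 Ironridge=40 → close Ironridge (overflow 26)
  40÷2 = 20 each, +1 to first 0
Round 6: Briarlake=58 Fernhollow=53 → close Briarlake (overflow 43)
  58÷1 = 58 each, +1 to first 0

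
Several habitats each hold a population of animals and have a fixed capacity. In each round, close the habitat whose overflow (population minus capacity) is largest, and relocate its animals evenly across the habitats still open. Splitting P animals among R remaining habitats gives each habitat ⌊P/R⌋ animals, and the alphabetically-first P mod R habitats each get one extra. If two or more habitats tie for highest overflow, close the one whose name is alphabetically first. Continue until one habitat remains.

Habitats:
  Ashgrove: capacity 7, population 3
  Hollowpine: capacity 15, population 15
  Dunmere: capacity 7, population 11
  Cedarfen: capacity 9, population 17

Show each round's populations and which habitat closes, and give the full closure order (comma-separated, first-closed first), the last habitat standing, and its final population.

Round 1: Ashgrove=3 Cedarfen=17 Dunmere=11 Hollowpine=15 → close Cedarfen (overflow 8)
  17÷3 = 5 each, +1 to first 2
Round 2: Ashgrove=9 Dunmere=17 Hollowpine=20 → close Dunmere (overflow 10)
  17÷2 = 8 each, +1 to first 1
Round 3: Ashgrove=18 Hollowpine=28 → close Hollowpine (overflow 13)
  28÷1 = 28 each, +1 to first 0

Closure order: Cedarfen, Dunmere, Hollowpine
Last habitat: Ashgrove with 46 animals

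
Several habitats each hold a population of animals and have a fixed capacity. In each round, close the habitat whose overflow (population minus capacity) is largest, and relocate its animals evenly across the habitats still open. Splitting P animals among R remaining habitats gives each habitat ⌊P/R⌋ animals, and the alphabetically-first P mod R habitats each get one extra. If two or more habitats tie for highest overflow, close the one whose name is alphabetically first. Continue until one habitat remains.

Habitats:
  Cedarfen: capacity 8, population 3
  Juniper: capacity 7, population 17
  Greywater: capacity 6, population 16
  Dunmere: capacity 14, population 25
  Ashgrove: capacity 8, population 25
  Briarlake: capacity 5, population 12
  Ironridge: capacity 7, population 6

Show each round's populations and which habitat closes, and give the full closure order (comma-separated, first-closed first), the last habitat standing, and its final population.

Closure order: Ashgrove, Dunmere, Greywater, Briarlake, Juniper, Ironridge
Last habitat: Cedarfen with 104 animals

Round 1: Ashgrove=25 Briarlake=12 Cedarfen=3 Dunmere=25 Greywater=16 Ironridge=6 Juniper=17 → close Ashgrove (overflow 17)
  25÷6 = 4 each, +1 to first 1
Round 2: Briarlake=17 Cedarfen=7 Dunmere=29 Greywater=20 Ironridge=10 Juniper=21 → close Dunmere (overflow 15)
  29÷5 = 5 each, +1 to first 4
Round 3: Briarlake=23 Cedarfen=13 Greywater=26 Ironridge=16 Juniper=26 → close Greywater (overflow 20)
  26÷4 = 6 each, +1 to first 2
Round 4: Briarlake=30 Cedarfen=20 Ironridge=22 Juniper=32 → close Briarlake (overflow 25)
  30÷3 = 10 each, +1 to first 0
Round 5: Cedarfen=30 Ironridge=32 Juniper=42 → close Juniper (overflow 35)
  42÷2 = 21 each, +1 to first 0
Round 6: Cedarfen=51 Ironridge=53 → close Ironridge (overflow 46)
  53÷1 = 53 each, +1 to first 0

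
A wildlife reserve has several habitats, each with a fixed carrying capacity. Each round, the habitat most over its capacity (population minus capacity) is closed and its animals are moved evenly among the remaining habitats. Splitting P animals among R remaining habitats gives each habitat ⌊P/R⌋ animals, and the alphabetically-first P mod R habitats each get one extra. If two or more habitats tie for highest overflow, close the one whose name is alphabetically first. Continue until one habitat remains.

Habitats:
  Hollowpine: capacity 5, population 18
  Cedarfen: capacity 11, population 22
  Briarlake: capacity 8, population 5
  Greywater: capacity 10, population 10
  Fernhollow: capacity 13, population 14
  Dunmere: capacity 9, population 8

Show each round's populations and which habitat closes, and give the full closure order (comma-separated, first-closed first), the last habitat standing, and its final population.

Round 1: Briarlake=5 Cedarfen=22 Dunmere=8 Fernhollow=14 Greywater=10 Hollowpine=18 → close Hollowpine (overflow 13)
  18÷5 = 3 each, +1 to first 3
Round 2: Briarlake=9 Cedarfen=26 Dunmere=12 Fernhollow=17 Greywater=13 → close Cedarfen (overflow 15)
  26÷4 = 6 each, +1 to first 2
Round 3: Briarlake=16 Dunmere=19 Fernhollow=23 Greywater=19 → close Dunmere (overflow 10)
  19÷3 = 6 each, +1 to first 1
Round 4: Briarlake=23 Fernhollow=29 Greywater=25 → close Fernhollow (overflow 16)
  29÷2 = 14 each, +1 to first 1
Round 5: Briarlake=38 Greywater=39 → close Briarlake (overflow 30)
  38÷1 = 38 each, +1 to first 0

Closure order: Hollowpine, Cedarfen, Dunmere, Fernhollow, Briarlake
Last habitat: Greywater with 77 animals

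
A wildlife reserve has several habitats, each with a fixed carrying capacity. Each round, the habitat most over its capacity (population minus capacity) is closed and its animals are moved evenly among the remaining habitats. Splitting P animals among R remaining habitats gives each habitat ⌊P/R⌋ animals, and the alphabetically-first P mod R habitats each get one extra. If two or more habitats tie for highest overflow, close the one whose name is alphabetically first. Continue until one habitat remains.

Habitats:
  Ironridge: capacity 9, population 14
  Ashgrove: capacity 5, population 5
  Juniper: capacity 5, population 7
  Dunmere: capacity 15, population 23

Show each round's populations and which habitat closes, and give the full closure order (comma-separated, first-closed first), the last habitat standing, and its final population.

Closure order: Dunmere, Ironridge, Juniper
Last habitat: Ashgrove with 49 animals

Round 1: Ashgrove=5 Dunmere=23 Ironridge=14 Juniper=7 → close Dunmere (overflow 8)
  23÷3 = 7 each, +1 to first 2
Round 2: Ashgrove=13 Ironridge=22 Juniper=14 → close Ironridge (overflow 13)
  22÷2 = 11 each, +1 to first 0
Round 3: Ashgrove=24 Juniper=25 → close Juniper (overflow 20)
  25÷1 = 25 each, +1 to first 0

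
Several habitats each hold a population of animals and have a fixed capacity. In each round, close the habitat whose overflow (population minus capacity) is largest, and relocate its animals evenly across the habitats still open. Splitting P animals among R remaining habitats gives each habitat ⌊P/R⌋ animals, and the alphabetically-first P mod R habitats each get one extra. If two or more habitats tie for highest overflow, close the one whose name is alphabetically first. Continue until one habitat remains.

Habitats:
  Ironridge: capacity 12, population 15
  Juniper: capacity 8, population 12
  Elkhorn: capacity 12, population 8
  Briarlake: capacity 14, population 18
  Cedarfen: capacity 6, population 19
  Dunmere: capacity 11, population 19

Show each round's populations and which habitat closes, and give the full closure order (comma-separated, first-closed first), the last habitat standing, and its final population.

Closure order: Cedarfen, Dunmere, Briarlake, Ironridge, Juniper
Last habitat: Elkhorn with 91 animals

Round 1: Briarlake=18 Cedarfen=19 Dunmere=19 Elkhorn=8 Ironridge=15 Juniper=12 → close Cedarfen (overflow 13)
  19÷5 = 3 each, +1 to first 4
Round 2: Briarlake=22 Dunmere=23 Elkhorn=12 Ironridge=19 Juniper=15 → close Dunmere (overflow 12)
  23÷4 = 5 each, +1 to first 3
Round 3: Briarlake=28 Elkhorn=18 Ironridge=25 Juniper=20 → close Briarlake (overflow 14)
  28÷3 = 9 each, +1 to first 1
Round 4: Elkhorn=28 Ironridge=34 Juniper=29 → close Ironridge (overflow 22)
  34÷2 = 17 each, +1 to first 0
Round 5: Elkhorn=45 Juniper=46 → close Juniper (overflow 38)
  46÷1 = 46 each, +1 to first 0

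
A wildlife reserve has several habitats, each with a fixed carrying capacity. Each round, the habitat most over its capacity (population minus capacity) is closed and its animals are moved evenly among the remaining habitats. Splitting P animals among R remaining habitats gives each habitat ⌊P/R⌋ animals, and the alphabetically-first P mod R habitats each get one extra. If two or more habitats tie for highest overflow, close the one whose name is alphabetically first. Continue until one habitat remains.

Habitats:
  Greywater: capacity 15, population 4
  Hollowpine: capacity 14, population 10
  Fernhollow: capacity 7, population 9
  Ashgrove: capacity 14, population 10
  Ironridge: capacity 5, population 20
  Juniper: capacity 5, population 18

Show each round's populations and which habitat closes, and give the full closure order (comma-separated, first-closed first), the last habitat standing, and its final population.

Closure order: Ironridge, Juniper, Fernhollow, Ashgrove, Hollowpine
Last habitat: Greywater with 71 animals

Round 1: Ashgrove=10 Fernhollow=9 Greywater=4 Hollowpine=10 Ironridge=20 Juniper=18 → close Ironridge (overflow 15)
  20÷5 = 4 each, +1 to first 0
Round 2: Ashgrove=14 Fernhollow=13 Greywater=8 Hollowpine=14 Juniper=22 → close Juniper (overflow 17)
  22÷4 = 5 each, +1 to first 2
Round 3: Ashgrove=20 Fernhollow=19 Greywater=13 Hollowpine=19 → close Fernhollow (overflow 12)
  19÷3 = 6 each, +1 to first 1
Round 4: Ashgrove=27 Greywater=19 Hollowpine=25 → close Ashgrove (overflow 13)
  27÷2 = 13 each, +1 to first 1
Round 5: Greywater=33 Hollowpine=38 → close Hollowpine (overflow 24)
  38÷1 = 38 each, +1 to first 0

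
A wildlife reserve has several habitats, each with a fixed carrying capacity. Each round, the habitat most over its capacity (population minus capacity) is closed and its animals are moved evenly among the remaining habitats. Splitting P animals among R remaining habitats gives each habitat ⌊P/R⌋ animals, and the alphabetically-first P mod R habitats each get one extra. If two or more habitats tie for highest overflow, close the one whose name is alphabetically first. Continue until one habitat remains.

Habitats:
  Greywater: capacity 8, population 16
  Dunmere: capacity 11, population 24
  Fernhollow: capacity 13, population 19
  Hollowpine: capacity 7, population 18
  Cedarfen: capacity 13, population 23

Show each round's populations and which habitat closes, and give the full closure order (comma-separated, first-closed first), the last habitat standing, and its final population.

Round 1: Cedarfen=23 Dunmere=24 Fernhollow=19 Greywater=16 Hollowpine=18 → close Dunmere (overflow 13)
  24÷4 = 6 each, +1 to first 0
Round 2: Cedarfen=29 Fernhollow=25 Greywater=22 Hollowpine=24 → close Hollowpine (overflow 17)
  24÷3 = 8 each, +1 to first 0
Round 3: Cedarfen=37 Fernhollow=33 Greywater=30 → close Cedarfen (overflow 24)
  37÷2 = 18 each, +1 to first 1
Round 4: Fernhollow=52 Greywater=48 → close Greywater (overflow 40)
  48÷1 = 48 each, +1 to first 0

Closure order: Dunmere, Hollowpine, Cedarfen, Greywater
Last habitat: Fernhollow with 100 animals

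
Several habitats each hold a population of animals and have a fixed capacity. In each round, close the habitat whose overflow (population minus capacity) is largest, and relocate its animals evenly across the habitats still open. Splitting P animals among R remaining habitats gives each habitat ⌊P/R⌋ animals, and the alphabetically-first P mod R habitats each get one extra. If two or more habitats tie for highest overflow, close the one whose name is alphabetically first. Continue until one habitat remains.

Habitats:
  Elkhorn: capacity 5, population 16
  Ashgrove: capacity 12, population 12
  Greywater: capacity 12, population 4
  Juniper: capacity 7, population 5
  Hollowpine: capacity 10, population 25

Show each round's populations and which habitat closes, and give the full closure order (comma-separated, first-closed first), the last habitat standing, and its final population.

Closure order: Hollowpine, Elkhorn, Ashgrove, Juniper
Last habitat: Greywater with 62 animals

Round 1: Ashgrove=12 Elkhorn=16 Greywater=4 Hollowpine=25 Juniper=5 → close Hollowpine (overflow 15)
  25÷4 = 6 each, +1 to first 1
Round 2: Ashgrove=19 Elkhorn=22 Greywater=10 Juniper=11 → close Elkhorn (overflow 17)
  22÷3 = 7 each, +1 to first 1
Round 3: Ashgrove=27 Greywater=17 Juniper=18 → close Ashgrove (overflow 15)
  27÷2 = 13 each, +1 to first 1
Round 4: Greywater=31 Juniper=31 → close Juniper (overflow 24)
  31÷1 = 31 each, +1 to first 0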